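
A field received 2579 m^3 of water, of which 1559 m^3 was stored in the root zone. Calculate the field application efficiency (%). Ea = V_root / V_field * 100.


Ea = V_root / V_field * 100 = 1559 / 2579 * 100 = 60.4498%

60.4498 %


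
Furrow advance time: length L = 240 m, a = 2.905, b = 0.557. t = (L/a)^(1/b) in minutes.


t = (L/a)^(1/b)
t = (240/2.905)^(1/0.557)
t = 82.616179^(1/0.557)

2765.4677 min


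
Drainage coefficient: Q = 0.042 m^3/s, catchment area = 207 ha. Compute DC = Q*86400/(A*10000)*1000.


DC = Q * 86400 / (A * 10000) * 1000
DC = 0.042 * 86400 / (207 * 10000) * 1000
DC = 3628800.0000 / 2070000

1.7530 mm/day


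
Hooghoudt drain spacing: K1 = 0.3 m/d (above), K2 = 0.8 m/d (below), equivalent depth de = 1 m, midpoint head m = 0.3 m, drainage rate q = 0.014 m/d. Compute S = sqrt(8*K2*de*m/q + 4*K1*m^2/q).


S^2 = 8*K2*de*m/q + 4*K1*m^2/q
S^2 = 8*0.8*1*0.3/0.014 + 4*0.3*0.3^2/0.014
S = sqrt(144.8571)

12.0357 m


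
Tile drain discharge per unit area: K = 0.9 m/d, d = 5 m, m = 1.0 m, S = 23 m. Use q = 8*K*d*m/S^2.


q = 8*K*d*m/S^2
q = 8*0.9*5*1.0/23^2
q = 36.0000 / 529

0.0681 m/d


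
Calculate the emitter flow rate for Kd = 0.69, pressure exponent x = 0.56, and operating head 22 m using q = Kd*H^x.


q = Kd * H^x = 0.69 * 22^0.56 = 0.69 * 5.646206

3.8959 L/h


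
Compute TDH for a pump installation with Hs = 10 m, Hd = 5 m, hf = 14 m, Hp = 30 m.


TDH = Hs + Hd + hf + Hp = 10 + 5 + 14 + 30 = 59

59 m


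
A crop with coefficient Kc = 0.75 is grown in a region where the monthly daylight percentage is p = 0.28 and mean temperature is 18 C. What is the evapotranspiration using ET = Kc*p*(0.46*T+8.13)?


ET = Kc * p * (0.46*T + 8.13)
ET = 0.75 * 0.28 * (0.46*18 + 8.13)
ET = 0.75 * 0.28 * 16.4100

3.4461 mm/day


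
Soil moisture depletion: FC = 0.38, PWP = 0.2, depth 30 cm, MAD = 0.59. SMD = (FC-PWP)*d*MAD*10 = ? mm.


SMD = (FC - PWP) * d * MAD * 10
SMD = (0.38 - 0.2) * 30 * 0.59 * 10
SMD = 0.1800 * 30 * 0.59 * 10

31.8600 mm


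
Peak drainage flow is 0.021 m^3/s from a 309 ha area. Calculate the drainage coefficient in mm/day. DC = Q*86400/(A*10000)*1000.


DC = Q * 86400 / (A * 10000) * 1000
DC = 0.021 * 86400 / (309 * 10000) * 1000
DC = 1814400.0000 / 3090000

0.5872 mm/day


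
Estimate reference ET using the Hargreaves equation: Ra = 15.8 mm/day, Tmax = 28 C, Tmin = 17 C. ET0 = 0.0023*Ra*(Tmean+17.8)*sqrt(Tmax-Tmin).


Tmean = (Tmax + Tmin)/2 = (28 + 17)/2 = 22.5
ET0 = 0.0023 * 15.8 * (22.5 + 17.8) * sqrt(28 - 17)
ET0 = 0.0023 * 15.8 * 40.3 * 3.316625

4.8572 mm/day


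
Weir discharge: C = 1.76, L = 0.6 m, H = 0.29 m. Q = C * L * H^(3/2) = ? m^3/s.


Q = C * L * H^(3/2) = 1.76 * 0.6 * 0.29^1.5 = 1.76 * 0.6 * 0.156170

0.1649 m^3/s


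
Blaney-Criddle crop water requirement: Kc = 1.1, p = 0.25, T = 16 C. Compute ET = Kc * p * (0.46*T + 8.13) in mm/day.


ET = Kc * p * (0.46*T + 8.13)
ET = 1.1 * 0.25 * (0.46*16 + 8.13)
ET = 1.1 * 0.25 * 15.4900

4.2598 mm/day


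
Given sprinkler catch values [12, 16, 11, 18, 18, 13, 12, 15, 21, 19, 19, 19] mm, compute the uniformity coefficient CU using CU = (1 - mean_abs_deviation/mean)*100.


mean = 16.083333 mm
MAD = 2.916667 mm
CU = (1 - 2.916667/16.083333)*100

81.8653 %


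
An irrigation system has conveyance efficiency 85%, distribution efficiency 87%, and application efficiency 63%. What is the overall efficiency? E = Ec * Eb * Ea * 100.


Ec = 0.85, Eb = 0.87, Ea = 0.63
E = 0.85 * 0.87 * 0.63 * 100 = 46.5885%

46.5885 %


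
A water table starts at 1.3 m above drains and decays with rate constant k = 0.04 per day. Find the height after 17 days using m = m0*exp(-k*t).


m = m0 * exp(-k*t)
m = 1.3 * exp(-0.04 * 17)
m = 1.3 * exp(-0.6800)

0.6586 m


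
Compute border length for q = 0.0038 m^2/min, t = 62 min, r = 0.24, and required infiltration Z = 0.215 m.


L = q*t/((1+r)*Z)
L = 0.0038*62/((1+0.24)*0.215)
L = 0.2356/0.2666

0.8837 m


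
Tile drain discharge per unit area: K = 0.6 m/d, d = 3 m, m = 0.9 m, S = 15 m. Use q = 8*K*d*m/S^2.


q = 8*K*d*m/S^2
q = 8*0.6*3*0.9/15^2
q = 12.9600 / 225

0.0576 m/d


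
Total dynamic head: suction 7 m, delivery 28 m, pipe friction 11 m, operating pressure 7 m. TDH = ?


TDH = Hs + Hd + hf + Hp = 7 + 28 + 11 + 7 = 53

53 m


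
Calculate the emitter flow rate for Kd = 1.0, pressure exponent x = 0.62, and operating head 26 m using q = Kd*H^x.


q = Kd * H^x = 1.0 * 26^0.62 = 1.0 * 7.538475

7.5385 L/h


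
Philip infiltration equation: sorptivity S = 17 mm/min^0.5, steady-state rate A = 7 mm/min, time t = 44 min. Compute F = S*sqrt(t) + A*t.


F = S*sqrt(t) + A*t
F = 17*sqrt(44) + 7*44
F = 17*6.633250 + 308

420.7653 mm


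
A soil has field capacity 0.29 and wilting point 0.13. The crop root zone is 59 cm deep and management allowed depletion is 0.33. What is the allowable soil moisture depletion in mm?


SMD = (FC - PWP) * d * MAD * 10
SMD = (0.29 - 0.13) * 59 * 0.33 * 10
SMD = 0.1600 * 59 * 0.33 * 10

31.1520 mm


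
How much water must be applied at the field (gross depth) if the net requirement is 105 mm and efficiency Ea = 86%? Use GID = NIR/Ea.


Ea = 86% = 0.86
GID = NIR / Ea = 105 / 0.86 = 122.0930 mm

122.0930 mm


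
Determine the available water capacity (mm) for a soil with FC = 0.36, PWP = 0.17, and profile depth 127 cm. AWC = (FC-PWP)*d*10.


AWC = (FC - PWP) * d * 10
AWC = (0.36 - 0.17) * 127 * 10
AWC = 0.1900 * 127 * 10

241.3000 mm


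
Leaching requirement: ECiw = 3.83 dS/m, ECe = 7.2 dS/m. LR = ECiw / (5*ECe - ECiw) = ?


LR = ECiw / (5*ECe - ECiw)
LR = 3.83 / (5*7.2 - 3.83)
LR = 3.83 / 32.1700

0.1191


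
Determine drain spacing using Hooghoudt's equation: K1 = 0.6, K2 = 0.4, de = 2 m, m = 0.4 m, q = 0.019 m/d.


S^2 = 8*K2*de*m/q + 4*K1*m^2/q
S^2 = 8*0.4*2*0.4/0.019 + 4*0.6*0.4^2/0.019
S = sqrt(154.9474)

12.4478 m


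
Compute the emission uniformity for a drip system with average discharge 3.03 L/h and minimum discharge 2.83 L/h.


EU = (q_min/q_avg)*100 = (2.83/3.03)*100 = 93.3993%

93.3993 %


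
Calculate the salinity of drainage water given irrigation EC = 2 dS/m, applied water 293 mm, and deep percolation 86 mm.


EC_dw = EC_iw * D_iw / D_dw
EC_dw = 2 * 293 / 86
EC_dw = 586 / 86

6.8140 dS/m


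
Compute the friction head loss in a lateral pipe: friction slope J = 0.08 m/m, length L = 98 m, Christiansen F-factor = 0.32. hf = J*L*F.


hf = J * L * F = 0.08 * 98 * 0.32 = 2.5088 m

2.5088 m


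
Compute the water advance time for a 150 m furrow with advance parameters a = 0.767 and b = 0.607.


t = (L/a)^(1/b)
t = (150/0.767)^(1/0.607)
t = 195.567145^(1/0.607)

5953.7049 min


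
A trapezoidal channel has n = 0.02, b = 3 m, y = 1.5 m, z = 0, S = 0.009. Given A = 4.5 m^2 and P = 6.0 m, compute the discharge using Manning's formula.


R = A/P = 4.5/6.0 = 0.750000
Q = (1/0.02) * 4.5 * 0.750000^(2/3) * 0.009^0.5

17.6202 m^3/s


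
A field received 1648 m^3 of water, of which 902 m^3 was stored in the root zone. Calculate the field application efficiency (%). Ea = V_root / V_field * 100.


Ea = V_root / V_field * 100 = 902 / 1648 * 100 = 54.7330%

54.7330 %


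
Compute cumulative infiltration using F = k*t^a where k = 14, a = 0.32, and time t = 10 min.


F = k * t^a = 14 * 10^0.32
F = 14 * 2.089296

29.2501 mm


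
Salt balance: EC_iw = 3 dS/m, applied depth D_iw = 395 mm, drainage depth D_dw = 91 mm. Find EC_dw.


EC_dw = EC_iw * D_iw / D_dw
EC_dw = 3 * 395 / 91
EC_dw = 1185 / 91

13.0220 dS/m


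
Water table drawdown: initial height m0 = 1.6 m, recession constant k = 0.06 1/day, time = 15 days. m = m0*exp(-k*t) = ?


m = m0 * exp(-k*t)
m = 1.6 * exp(-0.06 * 15)
m = 1.6 * exp(-0.9000)

0.6505 m


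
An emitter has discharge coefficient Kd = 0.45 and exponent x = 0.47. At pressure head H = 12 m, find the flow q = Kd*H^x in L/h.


q = Kd * H^x = 0.45 * 12^0.47 = 0.45 * 3.215253

1.4469 L/h


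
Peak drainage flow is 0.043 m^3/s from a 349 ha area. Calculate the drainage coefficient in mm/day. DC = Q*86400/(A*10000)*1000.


DC = Q * 86400 / (A * 10000) * 1000
DC = 0.043 * 86400 / (349 * 10000) * 1000
DC = 3715200.0000 / 3490000

1.0645 mm/day


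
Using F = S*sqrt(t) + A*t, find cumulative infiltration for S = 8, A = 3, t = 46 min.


F = S*sqrt(t) + A*t
F = 8*sqrt(46) + 3*46
F = 8*6.782330 + 138

192.2586 mm


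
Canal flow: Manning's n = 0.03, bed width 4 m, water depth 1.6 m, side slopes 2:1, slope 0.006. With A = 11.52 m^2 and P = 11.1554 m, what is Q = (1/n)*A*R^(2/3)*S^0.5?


R = A/P = 11.52/11.1554 = 1.032684
Q = (1/0.03) * 11.52 * 1.032684^(2/3) * 0.006^0.5

30.3891 m^3/s


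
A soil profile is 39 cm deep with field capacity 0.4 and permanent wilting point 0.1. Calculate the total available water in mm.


AWC = (FC - PWP) * d * 10
AWC = (0.4 - 0.1) * 39 * 10
AWC = 0.3000 * 39 * 10

117.0000 mm


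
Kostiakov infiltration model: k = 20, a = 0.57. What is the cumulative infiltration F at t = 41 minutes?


F = k * t^a = 20 * 41^0.57
F = 20 * 8.303990

166.0798 mm


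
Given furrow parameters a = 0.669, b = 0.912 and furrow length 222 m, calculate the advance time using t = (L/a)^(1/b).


t = (L/a)^(1/b)
t = (222/0.669)^(1/0.912)
t = 331.838565^(1/0.912)

580.9974 min


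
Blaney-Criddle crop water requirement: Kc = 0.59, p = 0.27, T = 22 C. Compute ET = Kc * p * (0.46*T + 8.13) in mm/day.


ET = Kc * p * (0.46*T + 8.13)
ET = 0.59 * 0.27 * (0.46*22 + 8.13)
ET = 0.59 * 0.27 * 18.2500

2.9072 mm/day


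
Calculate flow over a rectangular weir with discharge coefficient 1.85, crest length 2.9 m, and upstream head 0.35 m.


Q = C * L * H^(3/2) = 1.85 * 2.9 * 0.35^1.5 = 1.85 * 2.9 * 0.207063

1.1109 m^3/s


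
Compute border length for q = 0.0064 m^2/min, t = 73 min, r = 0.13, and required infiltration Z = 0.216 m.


L = q*t/((1+r)*Z)
L = 0.0064*73/((1+0.13)*0.216)
L = 0.4672/0.24408

1.9141 m


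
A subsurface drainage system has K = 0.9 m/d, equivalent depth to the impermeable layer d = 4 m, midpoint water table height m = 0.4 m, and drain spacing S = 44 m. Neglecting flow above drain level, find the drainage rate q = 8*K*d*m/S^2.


q = 8*K*d*m/S^2
q = 8*0.9*4*0.4/44^2
q = 11.5200 / 1936

0.0060 m/d


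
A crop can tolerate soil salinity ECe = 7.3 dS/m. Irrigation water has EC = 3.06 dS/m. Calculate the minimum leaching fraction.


LR = ECiw / (5*ECe - ECiw)
LR = 3.06 / (5*7.3 - 3.06)
LR = 3.06 / 33.4400

0.0915


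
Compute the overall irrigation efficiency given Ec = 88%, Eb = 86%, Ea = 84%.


Ec = 0.88, Eb = 0.86, Ea = 0.84
E = 0.88 * 0.86 * 0.84 * 100 = 63.5712%

63.5712 %


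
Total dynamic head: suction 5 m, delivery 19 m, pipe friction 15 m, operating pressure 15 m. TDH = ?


TDH = Hs + Hd + hf + Hp = 5 + 19 + 15 + 15 = 54

54 m


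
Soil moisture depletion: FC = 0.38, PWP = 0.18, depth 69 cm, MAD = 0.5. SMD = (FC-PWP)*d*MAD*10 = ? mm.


SMD = (FC - PWP) * d * MAD * 10
SMD = (0.38 - 0.18) * 69 * 0.5 * 10
SMD = 0.2000 * 69 * 0.5 * 10

69.0000 mm


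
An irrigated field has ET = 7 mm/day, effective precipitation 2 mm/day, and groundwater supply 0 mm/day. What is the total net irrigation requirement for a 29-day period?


Daily deficit = ET - Pe - GW = 7 - 2 - 0 = 5 mm/day
NIR = 5 * 29 = 145 mm

145.0000 mm


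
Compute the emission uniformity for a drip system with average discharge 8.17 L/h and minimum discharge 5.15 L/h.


EU = (q_min/q_avg)*100 = (5.15/8.17)*100 = 63.0355%

63.0355 %


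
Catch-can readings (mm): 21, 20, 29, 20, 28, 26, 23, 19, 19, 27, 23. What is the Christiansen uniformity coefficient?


mean = 23.181818 mm
MAD = 3.140496 mm
CU = (1 - 3.140496/23.181818)*100

86.4528 %


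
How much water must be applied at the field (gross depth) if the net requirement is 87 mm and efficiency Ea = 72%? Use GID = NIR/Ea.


Ea = 72% = 0.72
GID = NIR / Ea = 87 / 0.72 = 120.8333 mm

120.8333 mm


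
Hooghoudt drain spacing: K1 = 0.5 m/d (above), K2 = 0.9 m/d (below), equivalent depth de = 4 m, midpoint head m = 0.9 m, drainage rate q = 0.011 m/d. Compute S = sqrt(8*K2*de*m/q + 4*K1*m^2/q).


S^2 = 8*K2*de*m/q + 4*K1*m^2/q
S^2 = 8*0.9*4*0.9/0.011 + 4*0.5*0.9^2/0.011
S = sqrt(2503.6364)

50.0364 m


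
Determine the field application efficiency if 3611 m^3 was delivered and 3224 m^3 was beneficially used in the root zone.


Ea = V_root / V_field * 100 = 3224 / 3611 * 100 = 89.2827%

89.2827 %


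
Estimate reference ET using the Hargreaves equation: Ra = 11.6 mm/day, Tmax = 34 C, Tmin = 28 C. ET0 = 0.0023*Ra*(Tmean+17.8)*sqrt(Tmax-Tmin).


Tmean = (Tmax + Tmin)/2 = (34 + 28)/2 = 31.0
ET0 = 0.0023 * 11.6 * (31.0 + 17.8) * sqrt(34 - 28)
ET0 = 0.0023 * 11.6 * 48.8 * 2.449490

3.1892 mm/day


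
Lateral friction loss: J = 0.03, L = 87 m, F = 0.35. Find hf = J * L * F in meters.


hf = J * L * F = 0.03 * 87 * 0.35 = 0.9135 m

0.9135 m


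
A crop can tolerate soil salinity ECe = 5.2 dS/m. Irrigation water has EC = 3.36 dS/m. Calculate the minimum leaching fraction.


LR = ECiw / (5*ECe - ECiw)
LR = 3.36 / (5*5.2 - 3.36)
LR = 3.36 / 22.6400

0.1484


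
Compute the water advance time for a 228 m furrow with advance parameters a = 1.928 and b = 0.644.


t = (L/a)^(1/b)
t = (228/1.928)^(1/0.644)
t = 118.257261^(1/0.644)

1654.5379 min


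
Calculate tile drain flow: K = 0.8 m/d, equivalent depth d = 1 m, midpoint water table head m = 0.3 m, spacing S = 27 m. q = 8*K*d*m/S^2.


q = 8*K*d*m/S^2
q = 8*0.8*1*0.3/27^2
q = 1.9200 / 729

0.0026 m/d


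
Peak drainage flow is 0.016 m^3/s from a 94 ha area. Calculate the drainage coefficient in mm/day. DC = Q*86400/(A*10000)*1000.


DC = Q * 86400 / (A * 10000) * 1000
DC = 0.016 * 86400 / (94 * 10000) * 1000
DC = 1382400.0000 / 940000

1.4706 mm/day


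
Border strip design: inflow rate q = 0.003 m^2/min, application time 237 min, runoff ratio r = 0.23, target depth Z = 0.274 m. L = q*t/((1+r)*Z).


L = q*t/((1+r)*Z)
L = 0.003*237/((1+0.23)*0.274)
L = 0.711/0.33702

2.1097 m


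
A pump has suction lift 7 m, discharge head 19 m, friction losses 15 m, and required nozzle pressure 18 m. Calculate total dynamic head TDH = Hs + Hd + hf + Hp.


TDH = Hs + Hd + hf + Hp = 7 + 19 + 15 + 18 = 59

59 m


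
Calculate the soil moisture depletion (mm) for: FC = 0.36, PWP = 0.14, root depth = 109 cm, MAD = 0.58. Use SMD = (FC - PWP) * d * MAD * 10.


SMD = (FC - PWP) * d * MAD * 10
SMD = (0.36 - 0.14) * 109 * 0.58 * 10
SMD = 0.2200 * 109 * 0.58 * 10

139.0840 mm


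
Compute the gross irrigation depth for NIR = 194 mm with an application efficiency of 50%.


Ea = 50% = 0.5
GID = NIR / Ea = 194 / 0.5 = 388.0000 mm

388.0000 mm


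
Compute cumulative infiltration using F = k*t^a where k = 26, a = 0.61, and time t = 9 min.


F = k * t^a = 26 * 9^0.61
F = 26 * 3.820216

99.3256 mm


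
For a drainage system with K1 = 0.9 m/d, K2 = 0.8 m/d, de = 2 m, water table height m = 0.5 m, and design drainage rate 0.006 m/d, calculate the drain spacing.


S^2 = 8*K2*de*m/q + 4*K1*m^2/q
S^2 = 8*0.8*2*0.5/0.006 + 4*0.9*0.5^2/0.006
S = sqrt(1216.6667)

34.8807 m


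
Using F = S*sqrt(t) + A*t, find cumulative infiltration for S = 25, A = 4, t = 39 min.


F = S*sqrt(t) + A*t
F = 25*sqrt(39) + 4*39
F = 25*6.244998 + 156

312.1250 mm


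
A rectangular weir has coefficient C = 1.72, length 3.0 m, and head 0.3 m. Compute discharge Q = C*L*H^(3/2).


Q = C * L * H^(3/2) = 1.72 * 3.0 * 0.3^1.5 = 1.72 * 3.0 * 0.164317

0.8479 m^3/s


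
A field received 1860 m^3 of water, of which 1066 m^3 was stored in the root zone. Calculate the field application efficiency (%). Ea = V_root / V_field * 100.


Ea = V_root / V_field * 100 = 1066 / 1860 * 100 = 57.3118%

57.3118 %


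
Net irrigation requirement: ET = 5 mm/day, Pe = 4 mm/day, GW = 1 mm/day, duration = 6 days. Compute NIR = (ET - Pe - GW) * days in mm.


Daily deficit = ET - Pe - GW = 5 - 4 - 1 = 0 mm/day
NIR = 0 * 6 = 0 mm

0 mm


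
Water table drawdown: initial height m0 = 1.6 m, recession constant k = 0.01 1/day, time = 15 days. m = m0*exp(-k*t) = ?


m = m0 * exp(-k*t)
m = 1.6 * exp(-0.01 * 15)
m = 1.6 * exp(-0.1500)

1.3771 m


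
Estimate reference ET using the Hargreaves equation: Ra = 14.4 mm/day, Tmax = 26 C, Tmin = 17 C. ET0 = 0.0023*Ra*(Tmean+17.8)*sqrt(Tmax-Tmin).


Tmean = (Tmax + Tmin)/2 = (26 + 17)/2 = 21.5
ET0 = 0.0023 * 14.4 * (21.5 + 17.8) * sqrt(26 - 17)
ET0 = 0.0023 * 14.4 * 39.3 * 3.000000

3.9048 mm/day


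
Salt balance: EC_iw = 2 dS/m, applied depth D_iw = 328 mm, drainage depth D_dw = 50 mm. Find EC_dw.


EC_dw = EC_iw * D_iw / D_dw
EC_dw = 2 * 328 / 50
EC_dw = 656 / 50

13.1200 dS/m


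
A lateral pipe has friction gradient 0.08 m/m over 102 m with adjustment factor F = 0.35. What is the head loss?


hf = J * L * F = 0.08 * 102 * 0.35 = 2.8560 m

2.8560 m


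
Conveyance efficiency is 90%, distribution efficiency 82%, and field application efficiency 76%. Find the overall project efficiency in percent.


Ec = 0.9, Eb = 0.82, Ea = 0.76
E = 0.9 * 0.82 * 0.76 * 100 = 56.0880%

56.0880 %


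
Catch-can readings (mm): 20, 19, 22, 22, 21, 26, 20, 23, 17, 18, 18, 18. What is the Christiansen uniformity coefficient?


mean = 20.333333 mm
MAD = 2.055556 mm
CU = (1 - 2.055556/20.333333)*100

89.8907 %


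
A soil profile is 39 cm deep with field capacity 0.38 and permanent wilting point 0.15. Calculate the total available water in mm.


AWC = (FC - PWP) * d * 10
AWC = (0.38 - 0.15) * 39 * 10
AWC = 0.2300 * 39 * 10

89.7000 mm


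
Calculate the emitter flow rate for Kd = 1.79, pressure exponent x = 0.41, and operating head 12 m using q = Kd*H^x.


q = Kd * H^x = 1.79 * 12^0.41 = 1.79 * 2.769901

4.9581 L/h


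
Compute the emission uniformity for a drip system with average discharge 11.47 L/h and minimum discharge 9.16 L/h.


EU = (q_min/q_avg)*100 = (9.16/11.47)*100 = 79.8605%

79.8605 %


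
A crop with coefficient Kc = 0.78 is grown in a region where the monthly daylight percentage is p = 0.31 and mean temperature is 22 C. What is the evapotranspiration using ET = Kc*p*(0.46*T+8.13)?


ET = Kc * p * (0.46*T + 8.13)
ET = 0.78 * 0.31 * (0.46*22 + 8.13)
ET = 0.78 * 0.31 * 18.2500

4.4129 mm/day


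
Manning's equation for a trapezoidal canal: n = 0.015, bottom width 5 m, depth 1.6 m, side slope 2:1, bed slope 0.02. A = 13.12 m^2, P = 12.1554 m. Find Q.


R = A/P = 13.12/12.1554 = 1.079356
Q = (1/0.015) * 13.12 * 1.079356^(2/3) * 0.02^0.5

130.1570 m^3/s


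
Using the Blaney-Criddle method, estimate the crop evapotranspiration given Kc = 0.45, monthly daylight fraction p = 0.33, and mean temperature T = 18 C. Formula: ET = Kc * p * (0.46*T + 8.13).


ET = Kc * p * (0.46*T + 8.13)
ET = 0.45 * 0.33 * (0.46*18 + 8.13)
ET = 0.45 * 0.33 * 16.4100

2.4369 mm/day


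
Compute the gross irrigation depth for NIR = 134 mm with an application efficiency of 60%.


Ea = 60% = 0.6
GID = NIR / Ea = 134 / 0.6 = 223.3333 mm

223.3333 mm


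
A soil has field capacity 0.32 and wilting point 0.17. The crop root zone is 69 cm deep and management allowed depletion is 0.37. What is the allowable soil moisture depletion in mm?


SMD = (FC - PWP) * d * MAD * 10
SMD = (0.32 - 0.17) * 69 * 0.37 * 10
SMD = 0.1500 * 69 * 0.37 * 10

38.2950 mm


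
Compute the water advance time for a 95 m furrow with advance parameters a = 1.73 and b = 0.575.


t = (L/a)^(1/b)
t = (95/1.73)^(1/0.575)
t = 54.913295^(1/0.575)

1060.5377 min


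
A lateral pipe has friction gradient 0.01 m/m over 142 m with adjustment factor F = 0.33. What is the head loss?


hf = J * L * F = 0.01 * 142 * 0.33 = 0.4686 m

0.4686 m


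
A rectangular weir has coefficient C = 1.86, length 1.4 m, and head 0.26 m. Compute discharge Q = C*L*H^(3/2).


Q = C * L * H^(3/2) = 1.86 * 1.4 * 0.26^1.5 = 1.86 * 1.4 * 0.132575

0.3452 m^3/s


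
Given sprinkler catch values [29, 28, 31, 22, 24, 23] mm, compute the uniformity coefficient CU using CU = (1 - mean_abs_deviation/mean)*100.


mean = 26.166667 mm
MAD = 3.166667 mm
CU = (1 - 3.166667/26.166667)*100

87.8981 %


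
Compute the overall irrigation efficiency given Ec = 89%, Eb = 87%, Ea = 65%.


Ec = 0.89, Eb = 0.87, Ea = 0.65
E = 0.89 * 0.87 * 0.65 * 100 = 50.3295%

50.3295 %


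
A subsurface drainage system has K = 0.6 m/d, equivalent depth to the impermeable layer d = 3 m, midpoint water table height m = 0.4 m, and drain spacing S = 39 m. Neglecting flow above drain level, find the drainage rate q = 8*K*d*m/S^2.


q = 8*K*d*m/S^2
q = 8*0.6*3*0.4/39^2
q = 5.7600 / 1521

0.0038 m/d


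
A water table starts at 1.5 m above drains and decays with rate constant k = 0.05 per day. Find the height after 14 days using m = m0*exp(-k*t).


m = m0 * exp(-k*t)
m = 1.5 * exp(-0.05 * 14)
m = 1.5 * exp(-0.7000)

0.7449 m


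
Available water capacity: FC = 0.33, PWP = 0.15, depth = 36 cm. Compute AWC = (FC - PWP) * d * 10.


AWC = (FC - PWP) * d * 10
AWC = (0.33 - 0.15) * 36 * 10
AWC = 0.1800 * 36 * 10

64.8000 mm


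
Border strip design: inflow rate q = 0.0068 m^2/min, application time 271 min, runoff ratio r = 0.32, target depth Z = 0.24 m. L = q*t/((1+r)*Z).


L = q*t/((1+r)*Z)
L = 0.0068*271/((1+0.32)*0.24)
L = 1.8428/0.3168

5.8169 m


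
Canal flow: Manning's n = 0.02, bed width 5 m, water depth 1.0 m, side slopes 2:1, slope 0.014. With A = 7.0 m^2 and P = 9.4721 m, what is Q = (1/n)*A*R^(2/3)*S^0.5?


R = A/P = 7.0/9.4721 = 0.739012
Q = (1/0.02) * 7.0 * 0.739012^(2/3) * 0.014^0.5

33.8506 m^3/s


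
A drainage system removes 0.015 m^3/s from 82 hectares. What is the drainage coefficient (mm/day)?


DC = Q * 86400 / (A * 10000) * 1000
DC = 0.015 * 86400 / (82 * 10000) * 1000
DC = 1296000.0000 / 820000

1.5805 mm/day


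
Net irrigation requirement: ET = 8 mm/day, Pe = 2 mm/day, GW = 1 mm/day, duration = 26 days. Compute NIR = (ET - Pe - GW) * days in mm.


Daily deficit = ET - Pe - GW = 8 - 2 - 1 = 5 mm/day
NIR = 5 * 26 = 130 mm

130.0000 mm


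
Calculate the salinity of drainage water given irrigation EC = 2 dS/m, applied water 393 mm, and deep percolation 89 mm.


EC_dw = EC_iw * D_iw / D_dw
EC_dw = 2 * 393 / 89
EC_dw = 786 / 89

8.8315 dS/m


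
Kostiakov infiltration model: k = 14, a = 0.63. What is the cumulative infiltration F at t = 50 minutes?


F = k * t^a = 14 * 50^0.63
F = 14 * 11.758478

164.6187 mm


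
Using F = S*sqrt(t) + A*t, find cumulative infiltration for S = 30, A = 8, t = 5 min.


F = S*sqrt(t) + A*t
F = 30*sqrt(5) + 8*5
F = 30*2.236068 + 40

107.0820 mm


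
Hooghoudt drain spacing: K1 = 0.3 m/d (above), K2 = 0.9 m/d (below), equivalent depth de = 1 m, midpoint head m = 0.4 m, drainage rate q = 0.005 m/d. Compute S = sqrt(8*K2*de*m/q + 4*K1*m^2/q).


S^2 = 8*K2*de*m/q + 4*K1*m^2/q
S^2 = 8*0.9*1*0.4/0.005 + 4*0.3*0.4^2/0.005
S = sqrt(614.4000)

24.7871 m


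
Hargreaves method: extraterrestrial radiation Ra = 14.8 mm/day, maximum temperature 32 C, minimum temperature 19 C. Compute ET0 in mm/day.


Tmean = (Tmax + Tmin)/2 = (32 + 19)/2 = 25.5
ET0 = 0.0023 * 14.8 * (25.5 + 17.8) * sqrt(32 - 19)
ET0 = 0.0023 * 14.8 * 43.3 * 3.605551

5.3143 mm/day


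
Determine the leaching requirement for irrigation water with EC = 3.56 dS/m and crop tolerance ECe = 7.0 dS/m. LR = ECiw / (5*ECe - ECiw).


LR = ECiw / (5*ECe - ECiw)
LR = 3.56 / (5*7.0 - 3.56)
LR = 3.56 / 31.4400

0.1132


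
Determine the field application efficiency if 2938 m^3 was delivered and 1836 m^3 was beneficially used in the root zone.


Ea = V_root / V_field * 100 = 1836 / 2938 * 100 = 62.4915%

62.4915 %


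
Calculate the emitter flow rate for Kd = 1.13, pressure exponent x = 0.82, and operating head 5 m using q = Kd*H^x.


q = Kd * H^x = 1.13 * 5^0.82 = 1.13 * 3.742445

4.2290 L/h


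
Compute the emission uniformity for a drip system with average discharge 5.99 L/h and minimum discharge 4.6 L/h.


EU = (q_min/q_avg)*100 = (4.6/5.99)*100 = 76.7947%

76.7947 %


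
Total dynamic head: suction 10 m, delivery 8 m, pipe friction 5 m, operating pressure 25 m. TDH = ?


TDH = Hs + Hd + hf + Hp = 10 + 8 + 5 + 25 = 48

48 m


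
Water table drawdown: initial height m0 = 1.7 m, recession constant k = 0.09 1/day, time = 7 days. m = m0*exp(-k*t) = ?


m = m0 * exp(-k*t)
m = 1.7 * exp(-0.09 * 7)
m = 1.7 * exp(-0.6300)

0.9054 m


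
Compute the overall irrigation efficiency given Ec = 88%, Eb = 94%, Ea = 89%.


Ec = 0.88, Eb = 0.94, Ea = 0.89
E = 0.88 * 0.94 * 0.89 * 100 = 73.6208%

73.6208 %


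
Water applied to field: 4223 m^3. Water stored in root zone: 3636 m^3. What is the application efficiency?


Ea = V_root / V_field * 100 = 3636 / 4223 * 100 = 86.0999%

86.0999 %


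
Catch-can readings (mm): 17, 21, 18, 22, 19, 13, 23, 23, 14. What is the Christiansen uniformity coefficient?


mean = 18.888889 mm
MAD = 3.012346 mm
CU = (1 - 3.012346/18.888889)*100

84.0523 %


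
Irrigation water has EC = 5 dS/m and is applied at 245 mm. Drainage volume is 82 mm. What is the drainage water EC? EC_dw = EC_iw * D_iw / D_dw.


EC_dw = EC_iw * D_iw / D_dw
EC_dw = 5 * 245 / 82
EC_dw = 1225 / 82

14.9390 dS/m


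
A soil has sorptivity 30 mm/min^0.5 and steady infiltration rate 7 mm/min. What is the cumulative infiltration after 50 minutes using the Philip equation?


F = S*sqrt(t) + A*t
F = 30*sqrt(50) + 7*50
F = 30*7.071068 + 350

562.1320 mm


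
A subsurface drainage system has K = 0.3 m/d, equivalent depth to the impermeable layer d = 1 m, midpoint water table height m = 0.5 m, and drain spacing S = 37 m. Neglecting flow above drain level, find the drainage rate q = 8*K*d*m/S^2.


q = 8*K*d*m/S^2
q = 8*0.3*1*0.5/37^2
q = 1.2000 / 1369

8.7655e-04 m/d


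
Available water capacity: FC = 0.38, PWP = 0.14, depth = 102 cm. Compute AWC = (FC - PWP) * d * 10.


AWC = (FC - PWP) * d * 10
AWC = (0.38 - 0.14) * 102 * 10
AWC = 0.2400 * 102 * 10

244.8000 mm


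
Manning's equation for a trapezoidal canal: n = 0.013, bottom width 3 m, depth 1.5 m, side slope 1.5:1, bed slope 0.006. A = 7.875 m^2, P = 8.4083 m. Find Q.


R = A/P = 7.875/8.4083 = 0.936575
Q = (1/0.013) * 7.875 * 0.936575^(2/3) * 0.006^0.5

44.9170 m^3/s


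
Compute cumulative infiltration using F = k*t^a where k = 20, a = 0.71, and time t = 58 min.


F = k * t^a = 20 * 58^0.71
F = 20 * 17.866269

357.3254 mm


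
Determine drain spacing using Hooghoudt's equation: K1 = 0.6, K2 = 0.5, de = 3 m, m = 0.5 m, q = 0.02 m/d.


S^2 = 8*K2*de*m/q + 4*K1*m^2/q
S^2 = 8*0.5*3*0.5/0.02 + 4*0.6*0.5^2/0.02
S = sqrt(330.0000)

18.1659 m


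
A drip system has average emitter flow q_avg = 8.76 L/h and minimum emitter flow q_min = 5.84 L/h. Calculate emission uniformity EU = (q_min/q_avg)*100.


EU = (q_min/q_avg)*100 = (5.84/8.76)*100 = 66.6667%

66.6667 %


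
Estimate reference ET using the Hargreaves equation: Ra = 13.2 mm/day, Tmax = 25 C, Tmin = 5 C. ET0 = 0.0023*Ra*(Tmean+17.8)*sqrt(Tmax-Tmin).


Tmean = (Tmax + Tmin)/2 = (25 + 5)/2 = 15.0
ET0 = 0.0023 * 13.2 * (15.0 + 17.8) * sqrt(25 - 5)
ET0 = 0.0023 * 13.2 * 32.8 * 4.472136

4.4534 mm/day


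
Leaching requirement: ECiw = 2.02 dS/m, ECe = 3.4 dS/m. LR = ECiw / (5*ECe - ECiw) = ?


LR = ECiw / (5*ECe - ECiw)
LR = 2.02 / (5*3.4 - 2.02)
LR = 2.02 / 14.9800

0.1348


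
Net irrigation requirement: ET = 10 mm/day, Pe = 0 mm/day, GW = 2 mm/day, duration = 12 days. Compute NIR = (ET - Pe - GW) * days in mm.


Daily deficit = ET - Pe - GW = 10 - 0 - 2 = 8 mm/day
NIR = 8 * 12 = 96 mm

96.0000 mm


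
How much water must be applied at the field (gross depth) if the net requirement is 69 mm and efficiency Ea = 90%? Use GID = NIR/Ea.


Ea = 90% = 0.9
GID = NIR / Ea = 69 / 0.9 = 76.6667 mm

76.6667 mm


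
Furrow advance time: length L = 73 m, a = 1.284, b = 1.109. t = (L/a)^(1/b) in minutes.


t = (L/a)^(1/b)
t = (73/1.284)^(1/1.109)
t = 56.853583^(1/1.109)

38.2198 min


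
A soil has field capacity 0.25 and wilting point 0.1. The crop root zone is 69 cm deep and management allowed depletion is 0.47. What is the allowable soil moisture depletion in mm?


SMD = (FC - PWP) * d * MAD * 10
SMD = (0.25 - 0.1) * 69 * 0.47 * 10
SMD = 0.1500 * 69 * 0.47 * 10

48.6450 mm


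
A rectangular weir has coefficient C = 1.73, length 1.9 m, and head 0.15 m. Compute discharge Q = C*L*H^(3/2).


Q = C * L * H^(3/2) = 1.73 * 1.9 * 0.15^1.5 = 1.73 * 1.9 * 0.058095

0.1910 m^3/s


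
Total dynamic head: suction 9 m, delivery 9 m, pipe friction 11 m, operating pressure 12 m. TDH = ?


TDH = Hs + Hd + hf + Hp = 9 + 9 + 11 + 12 = 41

41 m


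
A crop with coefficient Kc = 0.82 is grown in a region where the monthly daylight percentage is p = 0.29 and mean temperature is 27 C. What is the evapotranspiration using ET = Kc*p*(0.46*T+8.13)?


ET = Kc * p * (0.46*T + 8.13)
ET = 0.82 * 0.29 * (0.46*27 + 8.13)
ET = 0.82 * 0.29 * 20.5500

4.8868 mm/day


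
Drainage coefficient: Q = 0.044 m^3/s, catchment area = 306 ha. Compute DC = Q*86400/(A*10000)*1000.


DC = Q * 86400 / (A * 10000) * 1000
DC = 0.044 * 86400 / (306 * 10000) * 1000
DC = 3801600.0000 / 3060000

1.2424 mm/day


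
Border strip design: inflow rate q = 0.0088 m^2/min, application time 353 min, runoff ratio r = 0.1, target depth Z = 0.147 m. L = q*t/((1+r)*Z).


L = q*t/((1+r)*Z)
L = 0.0088*353/((1+0.1)*0.147)
L = 3.1064/0.1617

19.2109 m


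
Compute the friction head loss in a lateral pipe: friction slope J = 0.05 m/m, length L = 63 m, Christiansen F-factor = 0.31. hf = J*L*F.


hf = J * L * F = 0.05 * 63 * 0.31 = 0.9765 m

0.9765 m


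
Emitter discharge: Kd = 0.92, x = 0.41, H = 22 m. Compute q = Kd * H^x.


q = Kd * H^x = 0.92 * 22^0.41 = 0.92 * 3.551349

3.2672 L/h


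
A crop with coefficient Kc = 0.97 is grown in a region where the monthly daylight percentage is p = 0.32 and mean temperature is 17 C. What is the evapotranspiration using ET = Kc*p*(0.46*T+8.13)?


ET = Kc * p * (0.46*T + 8.13)
ET = 0.97 * 0.32 * (0.46*17 + 8.13)
ET = 0.97 * 0.32 * 15.9500

4.9509 mm/day


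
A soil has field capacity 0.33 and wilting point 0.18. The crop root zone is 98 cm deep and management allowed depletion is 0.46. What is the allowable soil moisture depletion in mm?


SMD = (FC - PWP) * d * MAD * 10
SMD = (0.33 - 0.18) * 98 * 0.46 * 10
SMD = 0.1500 * 98 * 0.46 * 10

67.6200 mm


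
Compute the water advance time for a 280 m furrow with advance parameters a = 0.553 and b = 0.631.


t = (L/a)^(1/b)
t = (280/0.553)^(1/0.631)
t = 506.329114^(1/0.631)

19317.3498 min


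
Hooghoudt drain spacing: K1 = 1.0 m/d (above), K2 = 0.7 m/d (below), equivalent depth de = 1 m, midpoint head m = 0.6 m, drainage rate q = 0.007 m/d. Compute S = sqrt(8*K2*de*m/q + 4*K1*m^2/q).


S^2 = 8*K2*de*m/q + 4*K1*m^2/q
S^2 = 8*0.7*1*0.6/0.007 + 4*1.0*0.6^2/0.007
S = sqrt(685.7143)

26.1861 m


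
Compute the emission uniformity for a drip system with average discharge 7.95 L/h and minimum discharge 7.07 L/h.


EU = (q_min/q_avg)*100 = (7.07/7.95)*100 = 88.9308%

88.9308 %


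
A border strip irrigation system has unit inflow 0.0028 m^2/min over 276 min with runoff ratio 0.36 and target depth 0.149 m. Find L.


L = q*t/((1+r)*Z)
L = 0.0028*276/((1+0.36)*0.149)
L = 0.7728/0.20264

3.8137 m


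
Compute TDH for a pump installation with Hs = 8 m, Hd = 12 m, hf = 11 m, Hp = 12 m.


TDH = Hs + Hd + hf + Hp = 8 + 12 + 11 + 12 = 43

43 m


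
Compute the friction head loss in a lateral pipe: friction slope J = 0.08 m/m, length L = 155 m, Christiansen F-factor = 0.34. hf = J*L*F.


hf = J * L * F = 0.08 * 155 * 0.34 = 4.2160 m

4.2160 m


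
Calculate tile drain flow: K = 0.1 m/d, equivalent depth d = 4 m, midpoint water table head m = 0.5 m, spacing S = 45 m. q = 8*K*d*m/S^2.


q = 8*K*d*m/S^2
q = 8*0.1*4*0.5/45^2
q = 1.6000 / 2025

7.9012e-04 m/d


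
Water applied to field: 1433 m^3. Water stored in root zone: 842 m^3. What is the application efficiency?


Ea = V_root / V_field * 100 = 842 / 1433 * 100 = 58.7579%

58.7579 %


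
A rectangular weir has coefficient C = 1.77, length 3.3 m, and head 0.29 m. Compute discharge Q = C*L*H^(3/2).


Q = C * L * H^(3/2) = 1.77 * 3.3 * 0.29^1.5 = 1.77 * 3.3 * 0.156170

0.9122 m^3/s


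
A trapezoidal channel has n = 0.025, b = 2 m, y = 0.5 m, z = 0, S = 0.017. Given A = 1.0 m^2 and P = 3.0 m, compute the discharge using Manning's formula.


R = A/P = 1.0/3.0 = 0.333333
Q = (1/0.025) * 1.0 * 0.333333^(2/3) * 0.017^0.5

2.5073 m^3/s


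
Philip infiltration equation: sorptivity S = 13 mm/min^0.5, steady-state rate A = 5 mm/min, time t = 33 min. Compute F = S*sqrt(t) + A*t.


F = S*sqrt(t) + A*t
F = 13*sqrt(33) + 5*33
F = 13*5.744563 + 165

239.6793 mm


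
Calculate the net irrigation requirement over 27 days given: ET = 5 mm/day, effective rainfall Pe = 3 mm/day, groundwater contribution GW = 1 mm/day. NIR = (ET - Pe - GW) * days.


Daily deficit = ET - Pe - GW = 5 - 3 - 1 = 1 mm/day
NIR = 1 * 27 = 27 mm

27.0000 mm


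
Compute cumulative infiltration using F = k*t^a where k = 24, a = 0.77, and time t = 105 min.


F = k * t^a = 24 * 105^0.77
F = 24 * 36.001099

864.0264 mm


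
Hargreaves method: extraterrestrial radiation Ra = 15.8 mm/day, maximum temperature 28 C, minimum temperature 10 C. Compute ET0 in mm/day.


Tmean = (Tmax + Tmin)/2 = (28 + 10)/2 = 19.0
ET0 = 0.0023 * 15.8 * (19.0 + 17.8) * sqrt(28 - 10)
ET0 = 0.0023 * 15.8 * 36.8 * 4.242641

5.6737 mm/day


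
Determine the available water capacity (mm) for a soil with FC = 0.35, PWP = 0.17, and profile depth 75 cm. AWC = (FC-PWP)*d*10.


AWC = (FC - PWP) * d * 10
AWC = (0.35 - 0.17) * 75 * 10
AWC = 0.1800 * 75 * 10

135.0000 mm


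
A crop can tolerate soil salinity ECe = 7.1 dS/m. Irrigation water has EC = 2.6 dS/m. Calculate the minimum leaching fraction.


LR = ECiw / (5*ECe - ECiw)
LR = 2.6 / (5*7.1 - 2.6)
LR = 2.6 / 32.9000

0.0790


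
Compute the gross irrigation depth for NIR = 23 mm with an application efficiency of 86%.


Ea = 86% = 0.86
GID = NIR / Ea = 23 / 0.86 = 26.7442 mm

26.7442 mm


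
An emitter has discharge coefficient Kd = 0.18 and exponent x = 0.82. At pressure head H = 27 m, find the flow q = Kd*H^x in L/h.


q = Kd * H^x = 0.18 * 27^0.82 = 0.18 * 14.918264

2.6853 L/h


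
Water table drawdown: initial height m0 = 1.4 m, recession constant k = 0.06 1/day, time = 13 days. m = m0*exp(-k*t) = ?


m = m0 * exp(-k*t)
m = 1.4 * exp(-0.06 * 13)
m = 1.4 * exp(-0.7800)

0.6418 m


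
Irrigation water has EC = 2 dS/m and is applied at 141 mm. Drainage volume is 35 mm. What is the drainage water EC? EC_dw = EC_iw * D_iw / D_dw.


EC_dw = EC_iw * D_iw / D_dw
EC_dw = 2 * 141 / 35
EC_dw = 282 / 35

8.0571 dS/m


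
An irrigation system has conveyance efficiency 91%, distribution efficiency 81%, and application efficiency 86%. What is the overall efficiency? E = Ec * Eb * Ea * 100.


Ec = 0.91, Eb = 0.81, Ea = 0.86
E = 0.91 * 0.81 * 0.86 * 100 = 63.3906%

63.3906 %


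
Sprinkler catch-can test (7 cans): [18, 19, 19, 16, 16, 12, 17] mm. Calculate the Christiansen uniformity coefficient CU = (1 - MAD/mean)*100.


mean = 16.714286 mm
MAD = 1.755102 mm
CU = (1 - 1.755102/16.714286)*100

89.4994 %


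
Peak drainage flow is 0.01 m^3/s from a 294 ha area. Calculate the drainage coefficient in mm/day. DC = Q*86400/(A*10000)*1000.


DC = Q * 86400 / (A * 10000) * 1000
DC = 0.01 * 86400 / (294 * 10000) * 1000
DC = 864000.0000 / 2940000

0.2939 mm/day


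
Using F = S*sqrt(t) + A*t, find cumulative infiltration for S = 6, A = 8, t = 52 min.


F = S*sqrt(t) + A*t
F = 6*sqrt(52) + 8*52
F = 6*7.211103 + 416

459.2666 mm


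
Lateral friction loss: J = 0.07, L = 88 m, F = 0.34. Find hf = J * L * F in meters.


hf = J * L * F = 0.07 * 88 * 0.34 = 2.0944 m

2.0944 m


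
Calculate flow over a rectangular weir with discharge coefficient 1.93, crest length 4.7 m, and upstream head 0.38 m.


Q = C * L * H^(3/2) = 1.93 * 4.7 * 0.38^1.5 = 1.93 * 4.7 * 0.234248

2.1249 m^3/s


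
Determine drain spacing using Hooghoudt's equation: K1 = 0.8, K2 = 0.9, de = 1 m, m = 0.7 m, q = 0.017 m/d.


S^2 = 8*K2*de*m/q + 4*K1*m^2/q
S^2 = 8*0.9*1*0.7/0.017 + 4*0.8*0.7^2/0.017
S = sqrt(388.7059)

19.7156 m


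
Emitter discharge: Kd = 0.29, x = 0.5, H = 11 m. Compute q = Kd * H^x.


q = Kd * H^x = 0.29 * 11^0.5 = 0.29 * 3.316625

0.9618 L/h


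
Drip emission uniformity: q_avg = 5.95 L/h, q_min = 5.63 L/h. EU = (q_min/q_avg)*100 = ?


EU = (q_min/q_avg)*100 = (5.63/5.95)*100 = 94.6218%

94.6218 %


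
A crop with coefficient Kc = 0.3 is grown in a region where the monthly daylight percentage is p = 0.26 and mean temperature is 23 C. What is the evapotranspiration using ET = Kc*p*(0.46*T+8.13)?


ET = Kc * p * (0.46*T + 8.13)
ET = 0.3 * 0.26 * (0.46*23 + 8.13)
ET = 0.3 * 0.26 * 18.7100

1.4594 mm/day


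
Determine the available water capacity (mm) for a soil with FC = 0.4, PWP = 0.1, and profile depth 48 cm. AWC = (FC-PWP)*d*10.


AWC = (FC - PWP) * d * 10
AWC = (0.4 - 0.1) * 48 * 10
AWC = 0.3000 * 48 * 10

144.0000 mm


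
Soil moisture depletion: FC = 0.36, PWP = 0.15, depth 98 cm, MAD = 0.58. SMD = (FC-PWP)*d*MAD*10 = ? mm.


SMD = (FC - PWP) * d * MAD * 10
SMD = (0.36 - 0.15) * 98 * 0.58 * 10
SMD = 0.2100 * 98 * 0.58 * 10

119.3640 mm


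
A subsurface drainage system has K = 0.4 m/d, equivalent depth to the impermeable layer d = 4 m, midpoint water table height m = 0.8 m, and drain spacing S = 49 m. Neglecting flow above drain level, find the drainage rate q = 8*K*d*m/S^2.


q = 8*K*d*m/S^2
q = 8*0.4*4*0.8/49^2
q = 10.2400 / 2401

0.0043 m/d


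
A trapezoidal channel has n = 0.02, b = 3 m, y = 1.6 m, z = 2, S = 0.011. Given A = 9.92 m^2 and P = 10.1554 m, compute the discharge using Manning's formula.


R = A/P = 9.92/10.1554 = 0.976820
Q = (1/0.02) * 9.92 * 0.976820^(2/3) * 0.011^0.5

51.2139 m^3/s


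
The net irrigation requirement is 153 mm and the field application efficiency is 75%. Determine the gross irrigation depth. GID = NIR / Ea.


Ea = 75% = 0.75
GID = NIR / Ea = 153 / 0.75 = 204.0000 mm

204.0000 mm


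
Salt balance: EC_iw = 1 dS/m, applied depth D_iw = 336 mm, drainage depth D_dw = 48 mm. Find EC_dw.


EC_dw = EC_iw * D_iw / D_dw
EC_dw = 1 * 336 / 48
EC_dw = 336 / 48

7.0000 dS/m


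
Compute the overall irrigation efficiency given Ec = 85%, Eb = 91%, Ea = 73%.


Ec = 0.85, Eb = 0.91, Ea = 0.73
E = 0.85 * 0.91 * 0.73 * 100 = 56.4655%

56.4655 %


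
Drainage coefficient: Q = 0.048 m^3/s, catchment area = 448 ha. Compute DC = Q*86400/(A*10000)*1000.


DC = Q * 86400 / (A * 10000) * 1000
DC = 0.048 * 86400 / (448 * 10000) * 1000
DC = 4147200.0000 / 4480000

0.9257 mm/day


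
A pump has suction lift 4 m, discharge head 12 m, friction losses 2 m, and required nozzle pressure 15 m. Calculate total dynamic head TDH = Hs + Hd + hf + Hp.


TDH = Hs + Hd + hf + Hp = 4 + 12 + 2 + 15 = 33

33 m


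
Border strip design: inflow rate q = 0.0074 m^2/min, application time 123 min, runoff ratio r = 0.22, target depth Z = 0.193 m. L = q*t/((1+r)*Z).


L = q*t/((1+r)*Z)
L = 0.0074*123/((1+0.22)*0.193)
L = 0.9102/0.23546

3.8656 m


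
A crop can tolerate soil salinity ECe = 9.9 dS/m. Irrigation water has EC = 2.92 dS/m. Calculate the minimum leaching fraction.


LR = ECiw / (5*ECe - ECiw)
LR = 2.92 / (5*9.9 - 2.92)
LR = 2.92 / 46.5800

0.0627


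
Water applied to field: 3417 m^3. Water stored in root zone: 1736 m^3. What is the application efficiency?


Ea = V_root / V_field * 100 = 1736 / 3417 * 100 = 50.8048%

50.8048 %
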